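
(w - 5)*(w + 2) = w^2 - 3*w - 10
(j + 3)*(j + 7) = j^2 + 10*j + 21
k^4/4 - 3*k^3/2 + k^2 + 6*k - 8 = (k/4 + 1/2)*(k - 4)*(k - 2)^2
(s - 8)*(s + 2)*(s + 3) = s^3 - 3*s^2 - 34*s - 48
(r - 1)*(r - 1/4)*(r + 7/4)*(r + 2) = r^4 + 5*r^3/2 - 15*r^2/16 - 55*r/16 + 7/8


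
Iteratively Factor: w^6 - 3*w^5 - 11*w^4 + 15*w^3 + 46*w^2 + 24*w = (w - 4)*(w^5 + w^4 - 7*w^3 - 13*w^2 - 6*w) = (w - 4)*(w + 2)*(w^4 - w^3 - 5*w^2 - 3*w) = (w - 4)*(w + 1)*(w + 2)*(w^3 - 2*w^2 - 3*w) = (w - 4)*(w + 1)^2*(w + 2)*(w^2 - 3*w) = w*(w - 4)*(w + 1)^2*(w + 2)*(w - 3)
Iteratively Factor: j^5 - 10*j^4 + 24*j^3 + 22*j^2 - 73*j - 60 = (j + 1)*(j^4 - 11*j^3 + 35*j^2 - 13*j - 60) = (j - 5)*(j + 1)*(j^3 - 6*j^2 + 5*j + 12) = (j - 5)*(j + 1)^2*(j^2 - 7*j + 12) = (j - 5)*(j - 3)*(j + 1)^2*(j - 4)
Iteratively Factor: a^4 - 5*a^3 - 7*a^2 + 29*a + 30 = (a - 3)*(a^3 - 2*a^2 - 13*a - 10) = (a - 3)*(a + 2)*(a^2 - 4*a - 5) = (a - 5)*(a - 3)*(a + 2)*(a + 1)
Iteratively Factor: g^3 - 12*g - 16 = (g + 2)*(g^2 - 2*g - 8) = (g - 4)*(g + 2)*(g + 2)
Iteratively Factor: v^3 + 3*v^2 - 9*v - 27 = (v + 3)*(v^2 - 9) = (v - 3)*(v + 3)*(v + 3)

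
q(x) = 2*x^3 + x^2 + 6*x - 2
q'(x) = 6*x^2 + 2*x + 6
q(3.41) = 109.39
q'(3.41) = 82.59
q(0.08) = -1.51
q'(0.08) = 6.20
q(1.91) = 27.04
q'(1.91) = 31.71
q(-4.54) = -195.78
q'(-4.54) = 120.59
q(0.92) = 5.92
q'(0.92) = 12.92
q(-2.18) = -31.05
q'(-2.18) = 30.15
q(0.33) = 0.16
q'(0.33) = 7.31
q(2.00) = 30.00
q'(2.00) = 34.00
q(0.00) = -2.00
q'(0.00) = 6.00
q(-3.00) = -65.00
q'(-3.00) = 54.00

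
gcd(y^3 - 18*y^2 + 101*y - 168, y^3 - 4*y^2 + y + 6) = y - 3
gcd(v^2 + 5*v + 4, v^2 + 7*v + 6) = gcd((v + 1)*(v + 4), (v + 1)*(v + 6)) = v + 1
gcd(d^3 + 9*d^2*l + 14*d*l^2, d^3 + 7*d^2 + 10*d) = d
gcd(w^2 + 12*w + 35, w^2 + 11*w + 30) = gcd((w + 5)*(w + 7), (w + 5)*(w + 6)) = w + 5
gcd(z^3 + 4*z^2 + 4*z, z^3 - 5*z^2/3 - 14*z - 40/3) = z + 2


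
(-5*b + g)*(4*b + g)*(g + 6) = -20*b^2*g - 120*b^2 - b*g^2 - 6*b*g + g^3 + 6*g^2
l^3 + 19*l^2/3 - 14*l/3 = l*(l - 2/3)*(l + 7)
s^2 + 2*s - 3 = (s - 1)*(s + 3)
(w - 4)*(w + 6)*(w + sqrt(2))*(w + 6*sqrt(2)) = w^4 + 2*w^3 + 7*sqrt(2)*w^3 - 12*w^2 + 14*sqrt(2)*w^2 - 168*sqrt(2)*w + 24*w - 288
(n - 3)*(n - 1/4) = n^2 - 13*n/4 + 3/4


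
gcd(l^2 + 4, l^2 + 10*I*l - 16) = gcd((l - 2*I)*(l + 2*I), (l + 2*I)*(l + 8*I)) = l + 2*I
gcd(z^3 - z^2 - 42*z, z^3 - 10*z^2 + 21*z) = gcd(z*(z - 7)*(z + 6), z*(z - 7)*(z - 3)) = z^2 - 7*z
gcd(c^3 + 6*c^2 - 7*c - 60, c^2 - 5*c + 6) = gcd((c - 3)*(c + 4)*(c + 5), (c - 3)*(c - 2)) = c - 3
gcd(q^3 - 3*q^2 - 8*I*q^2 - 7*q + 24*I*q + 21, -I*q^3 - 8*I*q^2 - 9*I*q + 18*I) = 1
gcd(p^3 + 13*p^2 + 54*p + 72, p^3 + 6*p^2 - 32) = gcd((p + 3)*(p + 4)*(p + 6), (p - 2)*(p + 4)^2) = p + 4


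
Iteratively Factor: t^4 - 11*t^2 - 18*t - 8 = (t - 4)*(t^3 + 4*t^2 + 5*t + 2) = (t - 4)*(t + 2)*(t^2 + 2*t + 1) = (t - 4)*(t + 1)*(t + 2)*(t + 1)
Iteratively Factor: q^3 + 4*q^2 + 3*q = (q + 3)*(q^2 + q) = (q + 1)*(q + 3)*(q)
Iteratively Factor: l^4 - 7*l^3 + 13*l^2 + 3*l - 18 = (l - 3)*(l^3 - 4*l^2 + l + 6) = (l - 3)*(l + 1)*(l^2 - 5*l + 6) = (l - 3)^2*(l + 1)*(l - 2)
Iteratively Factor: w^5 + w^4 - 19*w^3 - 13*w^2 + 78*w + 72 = (w - 3)*(w^4 + 4*w^3 - 7*w^2 - 34*w - 24) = (w - 3)*(w + 2)*(w^3 + 2*w^2 - 11*w - 12) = (w - 3)*(w + 2)*(w + 4)*(w^2 - 2*w - 3) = (w - 3)^2*(w + 2)*(w + 4)*(w + 1)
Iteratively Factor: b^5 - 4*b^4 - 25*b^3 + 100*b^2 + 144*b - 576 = (b + 3)*(b^4 - 7*b^3 - 4*b^2 + 112*b - 192) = (b - 4)*(b + 3)*(b^3 - 3*b^2 - 16*b + 48) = (b - 4)^2*(b + 3)*(b^2 + b - 12) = (b - 4)^2*(b + 3)*(b + 4)*(b - 3)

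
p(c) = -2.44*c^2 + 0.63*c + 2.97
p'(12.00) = -57.93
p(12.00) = -340.83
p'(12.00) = -57.93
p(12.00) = -340.83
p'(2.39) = -11.03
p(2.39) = -9.46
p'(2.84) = -13.23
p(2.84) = -14.92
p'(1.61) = -7.23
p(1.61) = -2.34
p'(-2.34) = 12.05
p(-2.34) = -11.86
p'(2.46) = -11.37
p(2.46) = -10.25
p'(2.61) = -12.11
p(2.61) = -12.01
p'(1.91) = -8.69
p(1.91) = -4.73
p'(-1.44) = 7.66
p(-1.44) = -3.00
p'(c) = 0.63 - 4.88*c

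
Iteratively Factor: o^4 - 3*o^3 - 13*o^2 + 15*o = (o - 5)*(o^3 + 2*o^2 - 3*o) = o*(o - 5)*(o^2 + 2*o - 3) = o*(o - 5)*(o - 1)*(o + 3)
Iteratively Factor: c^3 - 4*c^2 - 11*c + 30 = (c - 5)*(c^2 + c - 6) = (c - 5)*(c - 2)*(c + 3)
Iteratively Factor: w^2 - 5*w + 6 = (w - 2)*(w - 3)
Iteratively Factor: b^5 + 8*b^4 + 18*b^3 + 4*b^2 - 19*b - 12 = (b + 4)*(b^4 + 4*b^3 + 2*b^2 - 4*b - 3) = (b + 1)*(b + 4)*(b^3 + 3*b^2 - b - 3) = (b + 1)*(b + 3)*(b + 4)*(b^2 - 1) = (b - 1)*(b + 1)*(b + 3)*(b + 4)*(b + 1)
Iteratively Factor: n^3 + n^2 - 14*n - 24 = (n + 3)*(n^2 - 2*n - 8) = (n + 2)*(n + 3)*(n - 4)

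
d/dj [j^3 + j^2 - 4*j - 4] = 3*j^2 + 2*j - 4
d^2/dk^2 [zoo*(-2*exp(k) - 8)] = zoo*exp(k)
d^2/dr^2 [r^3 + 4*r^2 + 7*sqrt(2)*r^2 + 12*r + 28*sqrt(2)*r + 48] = 6*r + 8 + 14*sqrt(2)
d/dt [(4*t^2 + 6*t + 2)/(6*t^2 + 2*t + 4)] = (-7*t^2 + 2*t + 5)/(9*t^4 + 6*t^3 + 13*t^2 + 4*t + 4)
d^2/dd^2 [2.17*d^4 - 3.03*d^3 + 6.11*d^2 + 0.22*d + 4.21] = 26.04*d^2 - 18.18*d + 12.22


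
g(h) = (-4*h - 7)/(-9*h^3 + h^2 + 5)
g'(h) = (-4*h - 7)*(27*h^2 - 2*h)/(-9*h^3 + h^2 + 5)^2 - 4/(-9*h^3 + h^2 + 5) = (36*h^3 - 4*h^2 - h*(4*h + 7)*(27*h - 2) - 20)/(-9*h^3 + h^2 + 5)^2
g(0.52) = -2.27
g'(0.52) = -4.54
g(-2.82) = 0.02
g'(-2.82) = 0.00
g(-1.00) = -0.20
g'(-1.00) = -0.65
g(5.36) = 0.02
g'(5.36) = -0.01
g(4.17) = 0.04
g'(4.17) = -0.02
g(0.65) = -3.25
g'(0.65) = -12.50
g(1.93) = 0.26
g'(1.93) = -0.38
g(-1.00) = -0.20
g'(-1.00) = -0.65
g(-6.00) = 0.01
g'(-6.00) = 0.00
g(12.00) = 0.00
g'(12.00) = 0.00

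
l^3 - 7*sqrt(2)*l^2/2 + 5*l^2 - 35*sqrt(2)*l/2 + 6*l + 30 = (l + 5)*(l - 2*sqrt(2))*(l - 3*sqrt(2)/2)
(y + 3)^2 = y^2 + 6*y + 9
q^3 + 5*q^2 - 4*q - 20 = (q - 2)*(q + 2)*(q + 5)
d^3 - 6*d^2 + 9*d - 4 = (d - 4)*(d - 1)^2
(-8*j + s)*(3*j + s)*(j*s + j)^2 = -24*j^4*s^2 - 48*j^4*s - 24*j^4 - 5*j^3*s^3 - 10*j^3*s^2 - 5*j^3*s + j^2*s^4 + 2*j^2*s^3 + j^2*s^2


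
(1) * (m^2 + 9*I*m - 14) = m^2 + 9*I*m - 14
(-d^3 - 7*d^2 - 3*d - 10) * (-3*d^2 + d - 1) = 3*d^5 + 20*d^4 + 3*d^3 + 34*d^2 - 7*d + 10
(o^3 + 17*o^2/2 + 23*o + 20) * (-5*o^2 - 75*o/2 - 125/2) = -5*o^5 - 80*o^4 - 1985*o^3/4 - 5975*o^2/4 - 4375*o/2 - 1250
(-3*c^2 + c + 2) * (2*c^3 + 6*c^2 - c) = -6*c^5 - 16*c^4 + 13*c^3 + 11*c^2 - 2*c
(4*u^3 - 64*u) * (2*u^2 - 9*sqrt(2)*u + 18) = 8*u^5 - 36*sqrt(2)*u^4 - 56*u^3 + 576*sqrt(2)*u^2 - 1152*u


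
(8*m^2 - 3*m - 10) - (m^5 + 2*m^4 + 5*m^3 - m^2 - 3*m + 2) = -m^5 - 2*m^4 - 5*m^3 + 9*m^2 - 12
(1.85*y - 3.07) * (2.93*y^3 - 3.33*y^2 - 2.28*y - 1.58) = 5.4205*y^4 - 15.1556*y^3 + 6.0051*y^2 + 4.0766*y + 4.8506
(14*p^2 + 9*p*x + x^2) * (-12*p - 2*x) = -168*p^3 - 136*p^2*x - 30*p*x^2 - 2*x^3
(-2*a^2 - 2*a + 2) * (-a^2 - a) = 2*a^4 + 4*a^3 - 2*a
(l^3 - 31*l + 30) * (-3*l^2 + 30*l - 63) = -3*l^5 + 30*l^4 + 30*l^3 - 1020*l^2 + 2853*l - 1890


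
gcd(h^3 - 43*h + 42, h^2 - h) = h - 1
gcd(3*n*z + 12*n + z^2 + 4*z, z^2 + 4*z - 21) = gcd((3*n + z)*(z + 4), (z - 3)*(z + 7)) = 1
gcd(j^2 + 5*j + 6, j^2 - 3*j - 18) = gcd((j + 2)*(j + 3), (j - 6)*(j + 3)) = j + 3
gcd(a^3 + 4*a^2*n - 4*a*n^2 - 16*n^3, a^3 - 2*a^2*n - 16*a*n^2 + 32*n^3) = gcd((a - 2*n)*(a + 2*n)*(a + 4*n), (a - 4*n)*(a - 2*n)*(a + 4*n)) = a^2 + 2*a*n - 8*n^2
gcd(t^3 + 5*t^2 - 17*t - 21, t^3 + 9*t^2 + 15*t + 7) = t^2 + 8*t + 7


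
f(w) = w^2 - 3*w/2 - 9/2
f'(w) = 2*w - 3/2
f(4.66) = 10.23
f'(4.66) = 7.82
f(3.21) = 0.99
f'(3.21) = 4.92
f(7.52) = 40.77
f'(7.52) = 13.54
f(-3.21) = 10.62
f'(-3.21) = -7.92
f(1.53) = -4.45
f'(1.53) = 1.56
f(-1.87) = 1.80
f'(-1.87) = -5.24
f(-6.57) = 48.52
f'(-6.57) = -14.64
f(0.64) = -5.05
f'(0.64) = -0.22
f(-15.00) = 243.00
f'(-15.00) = -31.50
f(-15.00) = 243.00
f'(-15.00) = -31.50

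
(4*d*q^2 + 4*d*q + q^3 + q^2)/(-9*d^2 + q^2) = q*(4*d*q + 4*d + q^2 + q)/(-9*d^2 + q^2)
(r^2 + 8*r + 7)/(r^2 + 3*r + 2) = (r + 7)/(r + 2)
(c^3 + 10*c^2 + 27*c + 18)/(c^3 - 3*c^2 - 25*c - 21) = (c + 6)/(c - 7)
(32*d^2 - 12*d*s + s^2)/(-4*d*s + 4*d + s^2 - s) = (-8*d + s)/(s - 1)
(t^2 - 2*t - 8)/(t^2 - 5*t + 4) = (t + 2)/(t - 1)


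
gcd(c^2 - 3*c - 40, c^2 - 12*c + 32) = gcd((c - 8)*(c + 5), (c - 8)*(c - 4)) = c - 8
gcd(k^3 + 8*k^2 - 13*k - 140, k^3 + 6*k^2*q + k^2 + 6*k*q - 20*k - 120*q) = k^2 + k - 20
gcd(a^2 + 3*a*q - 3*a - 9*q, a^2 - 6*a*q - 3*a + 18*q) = a - 3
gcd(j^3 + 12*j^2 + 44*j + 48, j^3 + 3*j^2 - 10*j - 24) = j^2 + 6*j + 8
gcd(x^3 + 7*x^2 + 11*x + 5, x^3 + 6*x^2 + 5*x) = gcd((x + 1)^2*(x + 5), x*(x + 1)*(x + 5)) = x^2 + 6*x + 5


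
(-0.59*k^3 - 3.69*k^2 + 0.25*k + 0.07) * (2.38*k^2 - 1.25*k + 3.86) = -1.4042*k^5 - 8.0447*k^4 + 2.9301*k^3 - 14.3893*k^2 + 0.8775*k + 0.2702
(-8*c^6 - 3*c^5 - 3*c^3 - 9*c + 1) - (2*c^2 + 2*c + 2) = -8*c^6 - 3*c^5 - 3*c^3 - 2*c^2 - 11*c - 1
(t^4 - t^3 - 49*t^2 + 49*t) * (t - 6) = t^5 - 7*t^4 - 43*t^3 + 343*t^2 - 294*t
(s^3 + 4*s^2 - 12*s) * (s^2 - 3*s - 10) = s^5 + s^4 - 34*s^3 - 4*s^2 + 120*s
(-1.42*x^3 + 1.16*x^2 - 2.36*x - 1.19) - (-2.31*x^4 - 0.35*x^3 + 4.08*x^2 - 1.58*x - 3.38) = 2.31*x^4 - 1.07*x^3 - 2.92*x^2 - 0.78*x + 2.19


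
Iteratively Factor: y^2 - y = (y - 1)*(y)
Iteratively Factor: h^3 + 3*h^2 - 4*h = (h - 1)*(h^2 + 4*h) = h*(h - 1)*(h + 4)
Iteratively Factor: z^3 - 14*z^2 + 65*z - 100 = (z - 5)*(z^2 - 9*z + 20) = (z - 5)^2*(z - 4)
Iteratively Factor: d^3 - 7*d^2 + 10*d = (d)*(d^2 - 7*d + 10) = d*(d - 5)*(d - 2)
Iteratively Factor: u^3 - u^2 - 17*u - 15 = (u - 5)*(u^2 + 4*u + 3) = (u - 5)*(u + 3)*(u + 1)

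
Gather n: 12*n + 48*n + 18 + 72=60*n + 90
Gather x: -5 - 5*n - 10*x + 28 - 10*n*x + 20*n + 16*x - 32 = 15*n + x*(6 - 10*n) - 9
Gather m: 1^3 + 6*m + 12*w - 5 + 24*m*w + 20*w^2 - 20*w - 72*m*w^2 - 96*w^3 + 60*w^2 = m*(-72*w^2 + 24*w + 6) - 96*w^3 + 80*w^2 - 8*w - 4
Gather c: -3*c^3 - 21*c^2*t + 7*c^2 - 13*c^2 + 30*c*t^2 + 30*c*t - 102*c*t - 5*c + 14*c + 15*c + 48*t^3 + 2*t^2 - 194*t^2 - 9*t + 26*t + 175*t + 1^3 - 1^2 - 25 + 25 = -3*c^3 + c^2*(-21*t - 6) + c*(30*t^2 - 72*t + 24) + 48*t^3 - 192*t^2 + 192*t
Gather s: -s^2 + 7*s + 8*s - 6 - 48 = -s^2 + 15*s - 54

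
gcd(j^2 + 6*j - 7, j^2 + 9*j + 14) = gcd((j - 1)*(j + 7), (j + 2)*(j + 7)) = j + 7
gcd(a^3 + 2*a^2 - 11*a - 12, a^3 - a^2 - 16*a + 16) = a + 4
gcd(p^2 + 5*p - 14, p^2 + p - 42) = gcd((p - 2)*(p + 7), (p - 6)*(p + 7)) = p + 7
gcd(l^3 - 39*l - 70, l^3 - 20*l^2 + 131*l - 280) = l - 7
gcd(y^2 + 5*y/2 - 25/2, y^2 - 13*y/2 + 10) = y - 5/2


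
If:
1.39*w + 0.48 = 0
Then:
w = -0.35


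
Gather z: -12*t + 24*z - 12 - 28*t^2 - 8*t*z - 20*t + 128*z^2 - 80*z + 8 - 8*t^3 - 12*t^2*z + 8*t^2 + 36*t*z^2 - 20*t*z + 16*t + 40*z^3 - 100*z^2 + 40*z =-8*t^3 - 20*t^2 - 16*t + 40*z^3 + z^2*(36*t + 28) + z*(-12*t^2 - 28*t - 16) - 4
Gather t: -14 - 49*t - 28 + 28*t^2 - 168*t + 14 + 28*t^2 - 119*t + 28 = 56*t^2 - 336*t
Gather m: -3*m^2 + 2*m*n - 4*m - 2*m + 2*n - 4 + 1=-3*m^2 + m*(2*n - 6) + 2*n - 3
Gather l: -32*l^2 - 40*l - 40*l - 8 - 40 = -32*l^2 - 80*l - 48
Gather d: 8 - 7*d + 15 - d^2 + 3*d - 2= -d^2 - 4*d + 21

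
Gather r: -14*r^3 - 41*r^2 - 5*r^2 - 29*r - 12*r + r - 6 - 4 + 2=-14*r^3 - 46*r^2 - 40*r - 8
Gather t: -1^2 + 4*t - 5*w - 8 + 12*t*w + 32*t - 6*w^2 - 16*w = t*(12*w + 36) - 6*w^2 - 21*w - 9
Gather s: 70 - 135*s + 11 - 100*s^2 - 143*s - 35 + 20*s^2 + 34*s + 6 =-80*s^2 - 244*s + 52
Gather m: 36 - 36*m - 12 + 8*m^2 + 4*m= 8*m^2 - 32*m + 24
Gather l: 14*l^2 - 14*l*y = 14*l^2 - 14*l*y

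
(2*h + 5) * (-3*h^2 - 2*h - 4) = -6*h^3 - 19*h^2 - 18*h - 20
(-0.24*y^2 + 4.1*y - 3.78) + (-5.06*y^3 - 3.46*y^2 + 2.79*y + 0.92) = -5.06*y^3 - 3.7*y^2 + 6.89*y - 2.86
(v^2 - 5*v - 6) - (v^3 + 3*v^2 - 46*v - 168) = -v^3 - 2*v^2 + 41*v + 162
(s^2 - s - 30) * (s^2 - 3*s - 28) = s^4 - 4*s^3 - 55*s^2 + 118*s + 840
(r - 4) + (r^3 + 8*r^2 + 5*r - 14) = r^3 + 8*r^2 + 6*r - 18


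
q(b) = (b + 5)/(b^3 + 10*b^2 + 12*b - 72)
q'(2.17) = -3.78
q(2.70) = 0.15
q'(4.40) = -0.02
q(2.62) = 0.17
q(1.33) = -0.18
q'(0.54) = -0.05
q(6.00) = 0.02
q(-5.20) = 0.04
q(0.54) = -0.09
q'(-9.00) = 0.02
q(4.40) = 0.04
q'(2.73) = -0.20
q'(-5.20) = -0.32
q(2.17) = 0.63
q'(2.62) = -0.28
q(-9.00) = 0.04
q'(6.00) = -0.00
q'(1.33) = -0.24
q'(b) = (b + 5)*(-3*b^2 - 20*b - 12)/(b^3 + 10*b^2 + 12*b - 72)^2 + 1/(b^3 + 10*b^2 + 12*b - 72)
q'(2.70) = -0.22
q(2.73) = 0.14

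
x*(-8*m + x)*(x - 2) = -8*m*x^2 + 16*m*x + x^3 - 2*x^2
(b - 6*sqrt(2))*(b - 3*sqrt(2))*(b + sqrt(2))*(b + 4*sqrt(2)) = b^4 - 4*sqrt(2)*b^3 - 46*b^2 + 108*sqrt(2)*b + 288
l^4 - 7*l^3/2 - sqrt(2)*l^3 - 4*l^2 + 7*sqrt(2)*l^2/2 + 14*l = l*(l - 7/2)*(l - 2*sqrt(2))*(l + sqrt(2))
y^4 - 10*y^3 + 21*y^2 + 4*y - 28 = (y - 7)*(y - 2)^2*(y + 1)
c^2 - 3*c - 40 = (c - 8)*(c + 5)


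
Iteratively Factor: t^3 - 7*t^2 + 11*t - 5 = (t - 5)*(t^2 - 2*t + 1) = (t - 5)*(t - 1)*(t - 1)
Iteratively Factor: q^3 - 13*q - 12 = (q + 1)*(q^2 - q - 12) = (q - 4)*(q + 1)*(q + 3)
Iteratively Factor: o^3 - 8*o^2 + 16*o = (o)*(o^2 - 8*o + 16) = o*(o - 4)*(o - 4)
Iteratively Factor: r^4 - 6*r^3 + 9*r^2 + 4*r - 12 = (r - 3)*(r^3 - 3*r^2 + 4) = (r - 3)*(r - 2)*(r^2 - r - 2) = (r - 3)*(r - 2)^2*(r + 1)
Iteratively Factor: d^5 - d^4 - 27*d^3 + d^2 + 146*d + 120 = (d + 2)*(d^4 - 3*d^3 - 21*d^2 + 43*d + 60) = (d + 2)*(d + 4)*(d^3 - 7*d^2 + 7*d + 15) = (d - 5)*(d + 2)*(d + 4)*(d^2 - 2*d - 3) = (d - 5)*(d - 3)*(d + 2)*(d + 4)*(d + 1)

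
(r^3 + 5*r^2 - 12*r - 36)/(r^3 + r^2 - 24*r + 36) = (r + 2)/(r - 2)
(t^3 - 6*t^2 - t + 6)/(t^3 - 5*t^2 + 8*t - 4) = (t^2 - 5*t - 6)/(t^2 - 4*t + 4)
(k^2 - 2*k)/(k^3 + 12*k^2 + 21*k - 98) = k/(k^2 + 14*k + 49)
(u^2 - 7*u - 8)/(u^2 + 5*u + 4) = (u - 8)/(u + 4)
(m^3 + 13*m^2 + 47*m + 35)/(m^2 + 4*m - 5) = (m^2 + 8*m + 7)/(m - 1)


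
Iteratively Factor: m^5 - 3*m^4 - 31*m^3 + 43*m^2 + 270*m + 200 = (m + 4)*(m^4 - 7*m^3 - 3*m^2 + 55*m + 50) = (m + 2)*(m + 4)*(m^3 - 9*m^2 + 15*m + 25) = (m - 5)*(m + 2)*(m + 4)*(m^2 - 4*m - 5) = (m - 5)^2*(m + 2)*(m + 4)*(m + 1)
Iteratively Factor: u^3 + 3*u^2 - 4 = (u + 2)*(u^2 + u - 2) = (u - 1)*(u + 2)*(u + 2)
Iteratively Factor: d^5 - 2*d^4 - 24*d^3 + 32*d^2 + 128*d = (d - 4)*(d^4 + 2*d^3 - 16*d^2 - 32*d) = d*(d - 4)*(d^3 + 2*d^2 - 16*d - 32) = d*(d - 4)*(d + 4)*(d^2 - 2*d - 8) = d*(d - 4)^2*(d + 4)*(d + 2)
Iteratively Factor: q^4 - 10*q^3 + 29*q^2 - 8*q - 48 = (q + 1)*(q^3 - 11*q^2 + 40*q - 48) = (q - 4)*(q + 1)*(q^2 - 7*q + 12) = (q - 4)^2*(q + 1)*(q - 3)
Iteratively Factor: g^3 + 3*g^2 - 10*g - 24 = (g - 3)*(g^2 + 6*g + 8) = (g - 3)*(g + 4)*(g + 2)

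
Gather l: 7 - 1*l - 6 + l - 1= 0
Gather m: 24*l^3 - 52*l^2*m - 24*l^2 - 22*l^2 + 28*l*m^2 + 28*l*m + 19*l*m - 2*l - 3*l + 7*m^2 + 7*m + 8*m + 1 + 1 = 24*l^3 - 46*l^2 - 5*l + m^2*(28*l + 7) + m*(-52*l^2 + 47*l + 15) + 2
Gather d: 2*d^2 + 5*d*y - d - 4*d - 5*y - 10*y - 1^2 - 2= 2*d^2 + d*(5*y - 5) - 15*y - 3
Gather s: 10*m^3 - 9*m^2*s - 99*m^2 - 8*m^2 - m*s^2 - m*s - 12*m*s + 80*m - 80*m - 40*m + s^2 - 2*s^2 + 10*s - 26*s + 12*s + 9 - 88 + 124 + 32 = 10*m^3 - 107*m^2 - 40*m + s^2*(-m - 1) + s*(-9*m^2 - 13*m - 4) + 77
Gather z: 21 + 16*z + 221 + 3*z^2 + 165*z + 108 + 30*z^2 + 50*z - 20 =33*z^2 + 231*z + 330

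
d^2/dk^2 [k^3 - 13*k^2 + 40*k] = 6*k - 26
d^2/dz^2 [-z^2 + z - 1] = -2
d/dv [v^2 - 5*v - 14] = 2*v - 5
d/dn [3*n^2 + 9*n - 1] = 6*n + 9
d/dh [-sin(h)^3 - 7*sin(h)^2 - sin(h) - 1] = (-14*sin(h) + 3*cos(h)^2 - 4)*cos(h)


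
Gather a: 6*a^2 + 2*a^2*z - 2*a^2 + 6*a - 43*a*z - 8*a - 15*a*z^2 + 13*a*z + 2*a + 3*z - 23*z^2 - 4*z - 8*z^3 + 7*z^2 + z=a^2*(2*z + 4) + a*(-15*z^2 - 30*z) - 8*z^3 - 16*z^2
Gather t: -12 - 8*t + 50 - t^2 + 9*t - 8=-t^2 + t + 30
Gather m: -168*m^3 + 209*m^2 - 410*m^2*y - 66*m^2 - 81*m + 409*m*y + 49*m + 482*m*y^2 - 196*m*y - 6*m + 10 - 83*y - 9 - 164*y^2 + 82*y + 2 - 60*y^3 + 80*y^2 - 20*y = -168*m^3 + m^2*(143 - 410*y) + m*(482*y^2 + 213*y - 38) - 60*y^3 - 84*y^2 - 21*y + 3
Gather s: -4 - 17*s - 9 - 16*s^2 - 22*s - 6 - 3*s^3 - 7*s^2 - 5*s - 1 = -3*s^3 - 23*s^2 - 44*s - 20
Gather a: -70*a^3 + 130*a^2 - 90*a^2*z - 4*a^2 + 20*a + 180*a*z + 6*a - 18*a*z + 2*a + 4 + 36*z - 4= -70*a^3 + a^2*(126 - 90*z) + a*(162*z + 28) + 36*z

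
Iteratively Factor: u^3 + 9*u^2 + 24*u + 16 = (u + 4)*(u^2 + 5*u + 4) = (u + 4)^2*(u + 1)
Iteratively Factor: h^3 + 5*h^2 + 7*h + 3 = (h + 3)*(h^2 + 2*h + 1) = (h + 1)*(h + 3)*(h + 1)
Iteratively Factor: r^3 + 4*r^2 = (r)*(r^2 + 4*r) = r^2*(r + 4)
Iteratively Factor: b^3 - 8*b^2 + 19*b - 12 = (b - 1)*(b^2 - 7*b + 12) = (b - 3)*(b - 1)*(b - 4)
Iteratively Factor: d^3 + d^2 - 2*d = (d - 1)*(d^2 + 2*d) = d*(d - 1)*(d + 2)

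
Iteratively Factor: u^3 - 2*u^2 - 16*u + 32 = (u + 4)*(u^2 - 6*u + 8) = (u - 4)*(u + 4)*(u - 2)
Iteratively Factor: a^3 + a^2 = (a + 1)*(a^2) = a*(a + 1)*(a)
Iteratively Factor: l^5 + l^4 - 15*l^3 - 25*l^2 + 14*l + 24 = (l - 1)*(l^4 + 2*l^3 - 13*l^2 - 38*l - 24) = (l - 4)*(l - 1)*(l^3 + 6*l^2 + 11*l + 6) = (l - 4)*(l - 1)*(l + 3)*(l^2 + 3*l + 2) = (l - 4)*(l - 1)*(l + 2)*(l + 3)*(l + 1)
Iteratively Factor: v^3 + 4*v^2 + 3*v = (v)*(v^2 + 4*v + 3) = v*(v + 3)*(v + 1)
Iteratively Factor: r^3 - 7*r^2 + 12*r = (r - 4)*(r^2 - 3*r) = r*(r - 4)*(r - 3)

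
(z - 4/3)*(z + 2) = z^2 + 2*z/3 - 8/3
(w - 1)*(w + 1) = w^2 - 1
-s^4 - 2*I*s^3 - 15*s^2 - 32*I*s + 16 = (s - 4*I)*(s + 4*I)*(-I*s + 1)^2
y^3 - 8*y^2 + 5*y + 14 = (y - 7)*(y - 2)*(y + 1)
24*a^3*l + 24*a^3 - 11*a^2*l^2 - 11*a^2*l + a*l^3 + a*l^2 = (-8*a + l)*(-3*a + l)*(a*l + a)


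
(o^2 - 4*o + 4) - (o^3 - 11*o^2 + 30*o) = -o^3 + 12*o^2 - 34*o + 4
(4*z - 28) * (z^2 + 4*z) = 4*z^3 - 12*z^2 - 112*z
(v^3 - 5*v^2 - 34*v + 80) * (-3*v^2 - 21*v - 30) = -3*v^5 - 6*v^4 + 177*v^3 + 624*v^2 - 660*v - 2400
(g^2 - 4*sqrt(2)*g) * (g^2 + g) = g^4 - 4*sqrt(2)*g^3 + g^3 - 4*sqrt(2)*g^2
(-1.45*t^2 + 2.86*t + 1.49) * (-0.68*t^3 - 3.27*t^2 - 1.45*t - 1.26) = 0.986*t^5 + 2.7967*t^4 - 8.2629*t^3 - 7.1923*t^2 - 5.7641*t - 1.8774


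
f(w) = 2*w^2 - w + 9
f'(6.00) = 23.00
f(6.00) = 75.00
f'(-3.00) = -13.00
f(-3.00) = 30.00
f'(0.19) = -0.24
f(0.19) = 8.88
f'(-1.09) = -5.36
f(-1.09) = 12.47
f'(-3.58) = -15.32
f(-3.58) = 38.21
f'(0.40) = 0.60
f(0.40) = 8.92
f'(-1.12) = -5.48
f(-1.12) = 12.63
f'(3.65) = 13.60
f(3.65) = 32.00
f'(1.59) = 5.36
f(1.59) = 12.47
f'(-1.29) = -6.16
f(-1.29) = 13.62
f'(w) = 4*w - 1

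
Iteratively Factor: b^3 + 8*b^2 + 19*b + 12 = (b + 4)*(b^2 + 4*b + 3) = (b + 1)*(b + 4)*(b + 3)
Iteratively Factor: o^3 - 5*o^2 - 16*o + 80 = (o - 4)*(o^2 - o - 20) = (o - 4)*(o + 4)*(o - 5)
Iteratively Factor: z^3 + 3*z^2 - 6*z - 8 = (z + 4)*(z^2 - z - 2) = (z - 2)*(z + 4)*(z + 1)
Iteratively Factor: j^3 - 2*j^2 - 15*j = (j + 3)*(j^2 - 5*j) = j*(j + 3)*(j - 5)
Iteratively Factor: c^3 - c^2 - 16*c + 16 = (c - 4)*(c^2 + 3*c - 4) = (c - 4)*(c - 1)*(c + 4)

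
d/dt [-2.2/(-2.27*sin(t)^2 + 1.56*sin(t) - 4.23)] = (3.432 - 9.988*sin(t))*cos(t)/(2.27*sin(t)^2 - 1.56*sin(t) + 4.23)^2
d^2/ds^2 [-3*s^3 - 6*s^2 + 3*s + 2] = -18*s - 12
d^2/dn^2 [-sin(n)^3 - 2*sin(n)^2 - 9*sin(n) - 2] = 9*sin(n)^3 + 8*sin(n)^2 + 3*sin(n) - 4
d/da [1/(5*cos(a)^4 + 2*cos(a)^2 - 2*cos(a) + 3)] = 2*(10*cos(a)^3 + 2*cos(a) - 1)*sin(a)/(5*cos(a)^4 + 2*cos(a)^2 - 2*cos(a) + 3)^2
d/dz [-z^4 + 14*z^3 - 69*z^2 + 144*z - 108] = -4*z^3 + 42*z^2 - 138*z + 144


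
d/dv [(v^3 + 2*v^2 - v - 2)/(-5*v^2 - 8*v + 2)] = (-5*v^4 - 16*v^3 - 15*v^2 - 12*v - 18)/(25*v^4 + 80*v^3 + 44*v^2 - 32*v + 4)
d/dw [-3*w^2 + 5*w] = 5 - 6*w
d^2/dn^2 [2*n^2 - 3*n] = 4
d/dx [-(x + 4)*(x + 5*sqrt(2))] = -2*x - 5*sqrt(2) - 4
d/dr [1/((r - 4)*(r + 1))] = (3 - 2*r)/(r^4 - 6*r^3 + r^2 + 24*r + 16)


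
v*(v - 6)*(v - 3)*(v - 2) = v^4 - 11*v^3 + 36*v^2 - 36*v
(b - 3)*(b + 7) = b^2 + 4*b - 21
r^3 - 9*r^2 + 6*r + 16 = (r - 8)*(r - 2)*(r + 1)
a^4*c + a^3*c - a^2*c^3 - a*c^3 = a*(a - c)*(a + c)*(a*c + c)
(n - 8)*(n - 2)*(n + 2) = n^3 - 8*n^2 - 4*n + 32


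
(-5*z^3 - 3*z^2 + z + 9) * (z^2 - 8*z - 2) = -5*z^5 + 37*z^4 + 35*z^3 + 7*z^2 - 74*z - 18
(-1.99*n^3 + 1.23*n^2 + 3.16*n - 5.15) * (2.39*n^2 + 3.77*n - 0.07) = -4.7561*n^5 - 4.5626*n^4 + 12.3288*n^3 - 0.481400000000002*n^2 - 19.6367*n + 0.3605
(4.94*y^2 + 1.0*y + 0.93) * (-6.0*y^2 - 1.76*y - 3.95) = -29.64*y^4 - 14.6944*y^3 - 26.853*y^2 - 5.5868*y - 3.6735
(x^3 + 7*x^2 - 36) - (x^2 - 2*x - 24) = x^3 + 6*x^2 + 2*x - 12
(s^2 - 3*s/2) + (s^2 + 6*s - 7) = 2*s^2 + 9*s/2 - 7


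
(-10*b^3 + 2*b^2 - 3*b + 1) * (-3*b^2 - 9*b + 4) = 30*b^5 + 84*b^4 - 49*b^3 + 32*b^2 - 21*b + 4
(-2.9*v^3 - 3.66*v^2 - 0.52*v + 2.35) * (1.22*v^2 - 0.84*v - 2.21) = -3.538*v^5 - 2.0292*v^4 + 8.849*v^3 + 11.3924*v^2 - 0.8248*v - 5.1935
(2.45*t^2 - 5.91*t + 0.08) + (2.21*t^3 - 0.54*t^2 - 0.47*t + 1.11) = 2.21*t^3 + 1.91*t^2 - 6.38*t + 1.19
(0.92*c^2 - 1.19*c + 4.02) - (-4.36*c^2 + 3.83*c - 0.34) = 5.28*c^2 - 5.02*c + 4.36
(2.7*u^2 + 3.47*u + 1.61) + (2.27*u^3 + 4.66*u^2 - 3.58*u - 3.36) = 2.27*u^3 + 7.36*u^2 - 0.11*u - 1.75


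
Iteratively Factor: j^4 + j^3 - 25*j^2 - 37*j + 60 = (j - 1)*(j^3 + 2*j^2 - 23*j - 60) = (j - 1)*(j + 4)*(j^2 - 2*j - 15) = (j - 5)*(j - 1)*(j + 4)*(j + 3)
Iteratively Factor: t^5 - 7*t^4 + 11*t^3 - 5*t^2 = (t - 1)*(t^4 - 6*t^3 + 5*t^2) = (t - 5)*(t - 1)*(t^3 - t^2) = (t - 5)*(t - 1)^2*(t^2) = t*(t - 5)*(t - 1)^2*(t)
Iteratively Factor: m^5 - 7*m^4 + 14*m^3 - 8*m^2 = (m - 2)*(m^4 - 5*m^3 + 4*m^2) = m*(m - 2)*(m^3 - 5*m^2 + 4*m) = m*(m - 2)*(m - 1)*(m^2 - 4*m) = m^2*(m - 2)*(m - 1)*(m - 4)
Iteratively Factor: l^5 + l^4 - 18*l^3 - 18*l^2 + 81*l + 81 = (l - 3)*(l^4 + 4*l^3 - 6*l^2 - 36*l - 27) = (l - 3)*(l + 1)*(l^3 + 3*l^2 - 9*l - 27) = (l - 3)*(l + 1)*(l + 3)*(l^2 - 9) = (l - 3)^2*(l + 1)*(l + 3)*(l + 3)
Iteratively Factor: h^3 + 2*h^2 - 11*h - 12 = (h + 4)*(h^2 - 2*h - 3) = (h + 1)*(h + 4)*(h - 3)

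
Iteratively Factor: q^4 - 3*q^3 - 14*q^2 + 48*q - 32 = (q - 4)*(q^3 + q^2 - 10*q + 8) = (q - 4)*(q - 2)*(q^2 + 3*q - 4) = (q - 4)*(q - 2)*(q - 1)*(q + 4)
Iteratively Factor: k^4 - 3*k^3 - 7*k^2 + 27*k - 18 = (k - 2)*(k^3 - k^2 - 9*k + 9) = (k - 3)*(k - 2)*(k^2 + 2*k - 3) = (k - 3)*(k - 2)*(k - 1)*(k + 3)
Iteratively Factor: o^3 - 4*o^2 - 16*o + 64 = (o - 4)*(o^2 - 16) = (o - 4)*(o + 4)*(o - 4)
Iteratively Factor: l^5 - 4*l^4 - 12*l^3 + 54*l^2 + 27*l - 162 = (l - 3)*(l^4 - l^3 - 15*l^2 + 9*l + 54) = (l - 3)^2*(l^3 + 2*l^2 - 9*l - 18) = (l - 3)^2*(l + 3)*(l^2 - l - 6) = (l - 3)^2*(l + 2)*(l + 3)*(l - 3)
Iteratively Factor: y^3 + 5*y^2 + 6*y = (y + 3)*(y^2 + 2*y) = y*(y + 3)*(y + 2)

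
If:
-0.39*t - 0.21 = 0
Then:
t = -0.54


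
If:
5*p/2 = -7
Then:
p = -14/5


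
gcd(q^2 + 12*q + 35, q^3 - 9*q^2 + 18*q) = 1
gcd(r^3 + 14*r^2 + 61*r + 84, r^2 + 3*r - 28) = r + 7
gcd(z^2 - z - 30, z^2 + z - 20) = z + 5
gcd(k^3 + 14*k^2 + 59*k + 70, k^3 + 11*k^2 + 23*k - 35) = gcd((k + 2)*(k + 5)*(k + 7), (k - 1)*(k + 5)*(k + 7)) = k^2 + 12*k + 35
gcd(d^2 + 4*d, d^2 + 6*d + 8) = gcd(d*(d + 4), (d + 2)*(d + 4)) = d + 4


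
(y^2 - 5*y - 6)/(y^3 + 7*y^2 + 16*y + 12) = (y^2 - 5*y - 6)/(y^3 + 7*y^2 + 16*y + 12)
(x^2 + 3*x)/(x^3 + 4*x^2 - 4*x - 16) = x*(x + 3)/(x^3 + 4*x^2 - 4*x - 16)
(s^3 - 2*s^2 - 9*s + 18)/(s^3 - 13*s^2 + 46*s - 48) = (s + 3)/(s - 8)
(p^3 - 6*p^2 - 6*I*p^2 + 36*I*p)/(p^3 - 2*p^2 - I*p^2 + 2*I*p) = (p^2 - 6*p - 6*I*p + 36*I)/(p^2 - 2*p - I*p + 2*I)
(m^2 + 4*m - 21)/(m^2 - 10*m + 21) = (m + 7)/(m - 7)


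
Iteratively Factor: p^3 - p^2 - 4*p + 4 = (p - 2)*(p^2 + p - 2) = (p - 2)*(p - 1)*(p + 2)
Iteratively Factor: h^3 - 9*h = (h + 3)*(h^2 - 3*h) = h*(h + 3)*(h - 3)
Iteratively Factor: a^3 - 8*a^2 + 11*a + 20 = (a + 1)*(a^2 - 9*a + 20) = (a - 5)*(a + 1)*(a - 4)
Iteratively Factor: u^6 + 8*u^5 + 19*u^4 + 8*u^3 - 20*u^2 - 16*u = (u + 2)*(u^5 + 6*u^4 + 7*u^3 - 6*u^2 - 8*u) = (u - 1)*(u + 2)*(u^4 + 7*u^3 + 14*u^2 + 8*u) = (u - 1)*(u + 2)^2*(u^3 + 5*u^2 + 4*u) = u*(u - 1)*(u + 2)^2*(u^2 + 5*u + 4) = u*(u - 1)*(u + 2)^2*(u + 4)*(u + 1)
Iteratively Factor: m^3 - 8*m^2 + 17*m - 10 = (m - 1)*(m^2 - 7*m + 10) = (m - 5)*(m - 1)*(m - 2)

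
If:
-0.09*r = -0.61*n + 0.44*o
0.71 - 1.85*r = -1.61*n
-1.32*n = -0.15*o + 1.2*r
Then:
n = -0.22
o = -0.34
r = 0.20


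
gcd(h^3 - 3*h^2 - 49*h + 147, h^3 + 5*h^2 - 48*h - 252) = h - 7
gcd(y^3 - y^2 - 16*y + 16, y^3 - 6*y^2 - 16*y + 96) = y^2 - 16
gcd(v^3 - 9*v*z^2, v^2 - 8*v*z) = v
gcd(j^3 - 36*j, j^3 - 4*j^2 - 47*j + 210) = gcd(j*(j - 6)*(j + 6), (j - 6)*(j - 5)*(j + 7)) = j - 6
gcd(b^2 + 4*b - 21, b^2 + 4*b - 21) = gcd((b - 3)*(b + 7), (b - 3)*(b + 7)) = b^2 + 4*b - 21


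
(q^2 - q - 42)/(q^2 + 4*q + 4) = (q^2 - q - 42)/(q^2 + 4*q + 4)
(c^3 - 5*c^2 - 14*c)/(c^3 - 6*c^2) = (c^2 - 5*c - 14)/(c*(c - 6))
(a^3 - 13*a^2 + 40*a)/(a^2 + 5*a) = (a^2 - 13*a + 40)/(a + 5)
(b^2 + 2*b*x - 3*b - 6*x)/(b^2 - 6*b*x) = (b^2 + 2*b*x - 3*b - 6*x)/(b*(b - 6*x))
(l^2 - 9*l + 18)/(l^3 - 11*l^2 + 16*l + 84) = (l - 3)/(l^2 - 5*l - 14)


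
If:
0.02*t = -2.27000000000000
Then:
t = -113.50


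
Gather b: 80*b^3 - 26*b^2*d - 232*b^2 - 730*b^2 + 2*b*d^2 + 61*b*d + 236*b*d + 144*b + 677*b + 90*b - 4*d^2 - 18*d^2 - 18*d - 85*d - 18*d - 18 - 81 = 80*b^3 + b^2*(-26*d - 962) + b*(2*d^2 + 297*d + 911) - 22*d^2 - 121*d - 99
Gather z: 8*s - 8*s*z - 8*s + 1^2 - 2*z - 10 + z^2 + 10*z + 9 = z^2 + z*(8 - 8*s)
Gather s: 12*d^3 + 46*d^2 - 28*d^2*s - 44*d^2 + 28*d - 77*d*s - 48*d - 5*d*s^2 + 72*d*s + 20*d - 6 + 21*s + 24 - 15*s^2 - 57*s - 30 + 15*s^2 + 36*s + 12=12*d^3 + 2*d^2 - 5*d*s^2 + s*(-28*d^2 - 5*d)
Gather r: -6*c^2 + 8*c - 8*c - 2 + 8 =6 - 6*c^2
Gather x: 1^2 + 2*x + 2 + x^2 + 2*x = x^2 + 4*x + 3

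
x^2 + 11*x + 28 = (x + 4)*(x + 7)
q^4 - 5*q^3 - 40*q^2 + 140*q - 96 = (q - 8)*(q - 2)*(q - 1)*(q + 6)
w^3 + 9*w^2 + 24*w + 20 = (w + 2)^2*(w + 5)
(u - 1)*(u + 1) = u^2 - 1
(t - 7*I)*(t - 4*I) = t^2 - 11*I*t - 28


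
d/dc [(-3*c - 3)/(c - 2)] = 9/(c - 2)^2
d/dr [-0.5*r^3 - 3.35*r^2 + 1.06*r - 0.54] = -1.5*r^2 - 6.7*r + 1.06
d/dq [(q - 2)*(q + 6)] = 2*q + 4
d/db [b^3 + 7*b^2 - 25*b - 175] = 3*b^2 + 14*b - 25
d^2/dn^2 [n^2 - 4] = 2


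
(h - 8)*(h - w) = h^2 - h*w - 8*h + 8*w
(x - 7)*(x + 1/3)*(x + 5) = x^3 - 5*x^2/3 - 107*x/3 - 35/3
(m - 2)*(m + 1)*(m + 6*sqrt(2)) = m^3 - m^2 + 6*sqrt(2)*m^2 - 6*sqrt(2)*m - 2*m - 12*sqrt(2)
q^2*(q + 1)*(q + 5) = q^4 + 6*q^3 + 5*q^2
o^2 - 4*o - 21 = (o - 7)*(o + 3)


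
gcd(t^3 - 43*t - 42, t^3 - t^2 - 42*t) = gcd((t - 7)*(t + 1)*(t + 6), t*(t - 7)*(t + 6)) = t^2 - t - 42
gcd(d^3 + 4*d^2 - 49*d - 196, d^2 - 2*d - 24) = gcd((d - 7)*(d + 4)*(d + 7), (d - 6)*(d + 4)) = d + 4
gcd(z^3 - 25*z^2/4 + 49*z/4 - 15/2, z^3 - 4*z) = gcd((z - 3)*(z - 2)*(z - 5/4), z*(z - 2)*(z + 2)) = z - 2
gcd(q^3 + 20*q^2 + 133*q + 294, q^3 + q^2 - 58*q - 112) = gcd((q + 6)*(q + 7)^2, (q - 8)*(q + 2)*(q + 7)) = q + 7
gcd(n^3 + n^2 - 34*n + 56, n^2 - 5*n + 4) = n - 4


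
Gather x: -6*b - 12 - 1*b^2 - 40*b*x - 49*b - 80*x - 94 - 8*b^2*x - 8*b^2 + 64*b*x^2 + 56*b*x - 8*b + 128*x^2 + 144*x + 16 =-9*b^2 - 63*b + x^2*(64*b + 128) + x*(-8*b^2 + 16*b + 64) - 90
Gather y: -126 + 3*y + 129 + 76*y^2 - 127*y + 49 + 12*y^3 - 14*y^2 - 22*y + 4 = 12*y^3 + 62*y^2 - 146*y + 56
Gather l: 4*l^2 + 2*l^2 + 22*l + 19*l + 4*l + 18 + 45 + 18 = 6*l^2 + 45*l + 81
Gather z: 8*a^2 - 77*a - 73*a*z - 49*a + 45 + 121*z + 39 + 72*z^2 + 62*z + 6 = 8*a^2 - 126*a + 72*z^2 + z*(183 - 73*a) + 90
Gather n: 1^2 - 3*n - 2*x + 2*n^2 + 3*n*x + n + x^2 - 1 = 2*n^2 + n*(3*x - 2) + x^2 - 2*x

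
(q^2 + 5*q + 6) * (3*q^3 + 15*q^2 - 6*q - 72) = 3*q^5 + 30*q^4 + 87*q^3 - 12*q^2 - 396*q - 432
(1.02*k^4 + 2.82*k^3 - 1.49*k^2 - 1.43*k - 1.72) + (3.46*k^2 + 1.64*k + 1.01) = 1.02*k^4 + 2.82*k^3 + 1.97*k^2 + 0.21*k - 0.71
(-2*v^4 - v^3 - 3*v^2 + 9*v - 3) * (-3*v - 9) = 6*v^5 + 21*v^4 + 18*v^3 - 72*v + 27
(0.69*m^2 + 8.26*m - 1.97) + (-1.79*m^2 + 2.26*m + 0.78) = -1.1*m^2 + 10.52*m - 1.19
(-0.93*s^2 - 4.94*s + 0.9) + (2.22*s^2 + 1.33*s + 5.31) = 1.29*s^2 - 3.61*s + 6.21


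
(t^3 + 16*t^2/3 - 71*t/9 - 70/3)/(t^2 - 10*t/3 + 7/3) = (t^2 + 23*t/3 + 10)/(t - 1)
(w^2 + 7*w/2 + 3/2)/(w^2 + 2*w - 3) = (w + 1/2)/(w - 1)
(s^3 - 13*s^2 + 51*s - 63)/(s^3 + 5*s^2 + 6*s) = (s^3 - 13*s^2 + 51*s - 63)/(s*(s^2 + 5*s + 6))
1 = 1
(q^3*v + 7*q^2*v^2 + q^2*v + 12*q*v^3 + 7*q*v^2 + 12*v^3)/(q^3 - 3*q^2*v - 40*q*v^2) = v*(q^3 + 7*q^2*v + q^2 + 12*q*v^2 + 7*q*v + 12*v^2)/(q*(q^2 - 3*q*v - 40*v^2))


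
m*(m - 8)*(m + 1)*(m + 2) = m^4 - 5*m^3 - 22*m^2 - 16*m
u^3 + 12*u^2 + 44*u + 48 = (u + 2)*(u + 4)*(u + 6)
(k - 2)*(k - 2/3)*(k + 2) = k^3 - 2*k^2/3 - 4*k + 8/3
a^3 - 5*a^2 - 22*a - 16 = (a - 8)*(a + 1)*(a + 2)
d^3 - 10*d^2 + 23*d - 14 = (d - 7)*(d - 2)*(d - 1)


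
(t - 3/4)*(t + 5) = t^2 + 17*t/4 - 15/4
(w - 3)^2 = w^2 - 6*w + 9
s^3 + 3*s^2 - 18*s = s*(s - 3)*(s + 6)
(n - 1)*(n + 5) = n^2 + 4*n - 5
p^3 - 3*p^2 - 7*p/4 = p*(p - 7/2)*(p + 1/2)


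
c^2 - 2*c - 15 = (c - 5)*(c + 3)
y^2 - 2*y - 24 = (y - 6)*(y + 4)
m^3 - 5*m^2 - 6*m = m*(m - 6)*(m + 1)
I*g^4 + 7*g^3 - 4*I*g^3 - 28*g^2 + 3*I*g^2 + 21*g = g*(g - 3)*(g - 7*I)*(I*g - I)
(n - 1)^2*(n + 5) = n^3 + 3*n^2 - 9*n + 5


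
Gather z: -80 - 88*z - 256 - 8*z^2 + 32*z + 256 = -8*z^2 - 56*z - 80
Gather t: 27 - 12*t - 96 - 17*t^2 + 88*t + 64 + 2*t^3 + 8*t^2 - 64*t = 2*t^3 - 9*t^2 + 12*t - 5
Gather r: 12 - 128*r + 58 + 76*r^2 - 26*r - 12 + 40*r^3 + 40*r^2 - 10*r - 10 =40*r^3 + 116*r^2 - 164*r + 48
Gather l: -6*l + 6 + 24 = 30 - 6*l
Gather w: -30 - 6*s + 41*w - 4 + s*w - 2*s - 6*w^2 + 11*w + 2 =-8*s - 6*w^2 + w*(s + 52) - 32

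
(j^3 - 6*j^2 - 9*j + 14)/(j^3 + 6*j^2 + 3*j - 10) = (j - 7)/(j + 5)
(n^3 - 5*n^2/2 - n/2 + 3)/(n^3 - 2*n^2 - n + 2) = (n - 3/2)/(n - 1)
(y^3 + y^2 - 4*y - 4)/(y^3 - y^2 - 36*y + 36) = (y^3 + y^2 - 4*y - 4)/(y^3 - y^2 - 36*y + 36)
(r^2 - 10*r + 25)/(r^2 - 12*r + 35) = (r - 5)/(r - 7)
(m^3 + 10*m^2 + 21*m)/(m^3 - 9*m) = (m + 7)/(m - 3)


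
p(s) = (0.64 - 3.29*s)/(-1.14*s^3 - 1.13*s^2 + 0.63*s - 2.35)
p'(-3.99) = 0.18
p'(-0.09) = 1.23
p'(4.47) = -0.04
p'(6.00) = -0.02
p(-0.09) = -0.39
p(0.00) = -0.27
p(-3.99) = 0.28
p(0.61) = 0.52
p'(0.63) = 0.80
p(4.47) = 0.11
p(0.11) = -0.12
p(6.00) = 0.07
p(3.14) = 0.21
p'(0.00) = 1.33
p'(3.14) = -0.11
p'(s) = (0.64 - 3.29*s)*(3.42*s^2 + 2.26*s - 0.63)/(-1.14*s^3 - 1.13*s^2 + 0.63*s - 2.35)^2 - 3.29/(-1.14*s^3 - 1.13*s^2 + 0.63*s - 2.35)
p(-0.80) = -1.09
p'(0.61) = 0.85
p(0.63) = 0.53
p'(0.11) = 1.42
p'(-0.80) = 1.01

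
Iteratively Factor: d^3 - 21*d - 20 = (d + 1)*(d^2 - d - 20) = (d - 5)*(d + 1)*(d + 4)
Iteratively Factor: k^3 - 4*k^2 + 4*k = (k)*(k^2 - 4*k + 4) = k*(k - 2)*(k - 2)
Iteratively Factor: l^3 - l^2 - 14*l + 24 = (l - 3)*(l^2 + 2*l - 8) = (l - 3)*(l - 2)*(l + 4)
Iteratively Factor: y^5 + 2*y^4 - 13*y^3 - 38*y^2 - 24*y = (y)*(y^4 + 2*y^3 - 13*y^2 - 38*y - 24) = y*(y + 2)*(y^3 - 13*y - 12) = y*(y - 4)*(y + 2)*(y^2 + 4*y + 3) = y*(y - 4)*(y + 2)*(y + 3)*(y + 1)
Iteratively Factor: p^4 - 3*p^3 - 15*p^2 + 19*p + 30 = (p + 1)*(p^3 - 4*p^2 - 11*p + 30) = (p - 2)*(p + 1)*(p^2 - 2*p - 15) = (p - 5)*(p - 2)*(p + 1)*(p + 3)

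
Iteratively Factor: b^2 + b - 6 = (b - 2)*(b + 3)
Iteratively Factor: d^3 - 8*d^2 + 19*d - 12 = (d - 3)*(d^2 - 5*d + 4) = (d - 4)*(d - 3)*(d - 1)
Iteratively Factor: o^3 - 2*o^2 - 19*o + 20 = (o - 5)*(o^2 + 3*o - 4) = (o - 5)*(o - 1)*(o + 4)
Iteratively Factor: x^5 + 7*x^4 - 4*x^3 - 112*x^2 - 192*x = (x)*(x^4 + 7*x^3 - 4*x^2 - 112*x - 192) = x*(x - 4)*(x^3 + 11*x^2 + 40*x + 48) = x*(x - 4)*(x + 3)*(x^2 + 8*x + 16) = x*(x - 4)*(x + 3)*(x + 4)*(x + 4)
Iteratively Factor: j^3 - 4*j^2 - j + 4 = (j + 1)*(j^2 - 5*j + 4) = (j - 4)*(j + 1)*(j - 1)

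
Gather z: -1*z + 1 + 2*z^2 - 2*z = 2*z^2 - 3*z + 1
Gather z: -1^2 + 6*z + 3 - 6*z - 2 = 0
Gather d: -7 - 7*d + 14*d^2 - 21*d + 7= 14*d^2 - 28*d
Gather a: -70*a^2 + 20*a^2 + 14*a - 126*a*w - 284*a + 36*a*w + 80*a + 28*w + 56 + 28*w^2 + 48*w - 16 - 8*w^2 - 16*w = -50*a^2 + a*(-90*w - 190) + 20*w^2 + 60*w + 40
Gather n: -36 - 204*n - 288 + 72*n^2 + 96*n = 72*n^2 - 108*n - 324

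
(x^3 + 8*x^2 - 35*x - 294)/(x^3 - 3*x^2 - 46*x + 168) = (x + 7)/(x - 4)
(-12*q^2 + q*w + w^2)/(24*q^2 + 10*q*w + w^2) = (-3*q + w)/(6*q + w)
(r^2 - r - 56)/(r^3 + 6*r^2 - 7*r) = (r - 8)/(r*(r - 1))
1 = 1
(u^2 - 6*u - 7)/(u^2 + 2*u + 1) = (u - 7)/(u + 1)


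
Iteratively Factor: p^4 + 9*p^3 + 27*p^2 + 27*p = (p + 3)*(p^3 + 6*p^2 + 9*p) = (p + 3)^2*(p^2 + 3*p) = (p + 3)^3*(p)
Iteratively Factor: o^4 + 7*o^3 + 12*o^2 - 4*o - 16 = (o - 1)*(o^3 + 8*o^2 + 20*o + 16) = (o - 1)*(o + 2)*(o^2 + 6*o + 8) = (o - 1)*(o + 2)^2*(o + 4)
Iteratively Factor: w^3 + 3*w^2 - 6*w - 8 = (w - 2)*(w^2 + 5*w + 4) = (w - 2)*(w + 4)*(w + 1)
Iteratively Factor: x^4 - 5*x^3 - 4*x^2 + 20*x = (x + 2)*(x^3 - 7*x^2 + 10*x) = x*(x + 2)*(x^2 - 7*x + 10) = x*(x - 5)*(x + 2)*(x - 2)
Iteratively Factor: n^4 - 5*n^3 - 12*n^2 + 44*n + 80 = (n - 4)*(n^3 - n^2 - 16*n - 20) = (n - 5)*(n - 4)*(n^2 + 4*n + 4) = (n - 5)*(n - 4)*(n + 2)*(n + 2)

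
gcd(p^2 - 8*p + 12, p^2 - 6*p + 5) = 1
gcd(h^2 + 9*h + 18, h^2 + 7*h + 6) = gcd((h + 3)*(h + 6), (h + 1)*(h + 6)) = h + 6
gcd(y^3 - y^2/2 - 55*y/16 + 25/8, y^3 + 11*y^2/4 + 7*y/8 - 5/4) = y + 2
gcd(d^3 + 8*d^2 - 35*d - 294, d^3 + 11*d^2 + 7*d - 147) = d^2 + 14*d + 49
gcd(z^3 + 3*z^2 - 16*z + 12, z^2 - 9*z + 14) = z - 2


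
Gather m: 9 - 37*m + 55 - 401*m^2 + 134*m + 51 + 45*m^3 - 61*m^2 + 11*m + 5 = 45*m^3 - 462*m^2 + 108*m + 120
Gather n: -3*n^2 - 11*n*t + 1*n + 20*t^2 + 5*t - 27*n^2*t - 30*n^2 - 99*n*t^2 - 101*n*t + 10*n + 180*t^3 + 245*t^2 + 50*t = n^2*(-27*t - 33) + n*(-99*t^2 - 112*t + 11) + 180*t^3 + 265*t^2 + 55*t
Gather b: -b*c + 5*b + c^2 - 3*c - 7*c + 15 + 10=b*(5 - c) + c^2 - 10*c + 25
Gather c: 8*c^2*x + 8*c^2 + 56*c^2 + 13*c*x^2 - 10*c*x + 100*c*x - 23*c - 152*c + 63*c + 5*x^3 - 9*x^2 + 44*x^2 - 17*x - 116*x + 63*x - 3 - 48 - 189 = c^2*(8*x + 64) + c*(13*x^2 + 90*x - 112) + 5*x^3 + 35*x^2 - 70*x - 240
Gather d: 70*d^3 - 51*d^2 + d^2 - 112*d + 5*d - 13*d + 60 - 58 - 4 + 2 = 70*d^3 - 50*d^2 - 120*d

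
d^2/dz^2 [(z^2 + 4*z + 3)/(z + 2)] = -2/(z^3 + 6*z^2 + 12*z + 8)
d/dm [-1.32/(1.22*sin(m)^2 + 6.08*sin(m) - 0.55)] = (3.2208*sin(m) + 8.0256)*cos(m)/(1.22*sin(m)^2 + 6.08*sin(m) - 0.55)^2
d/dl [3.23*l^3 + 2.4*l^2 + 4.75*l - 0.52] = 9.69*l^2 + 4.8*l + 4.75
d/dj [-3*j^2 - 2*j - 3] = -6*j - 2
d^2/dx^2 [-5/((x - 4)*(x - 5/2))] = 20*(-4*(x - 4)^2 - 2*(x - 4)*(2*x - 5) - (2*x - 5)^2)/((x - 4)^3*(2*x - 5)^3)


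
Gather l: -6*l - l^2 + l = -l^2 - 5*l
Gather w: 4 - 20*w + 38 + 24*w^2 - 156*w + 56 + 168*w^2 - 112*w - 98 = 192*w^2 - 288*w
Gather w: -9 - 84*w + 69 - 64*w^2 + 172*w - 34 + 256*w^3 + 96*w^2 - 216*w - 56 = 256*w^3 + 32*w^2 - 128*w - 30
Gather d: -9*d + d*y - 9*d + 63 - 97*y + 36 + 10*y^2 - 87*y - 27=d*(y - 18) + 10*y^2 - 184*y + 72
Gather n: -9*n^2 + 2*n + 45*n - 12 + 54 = -9*n^2 + 47*n + 42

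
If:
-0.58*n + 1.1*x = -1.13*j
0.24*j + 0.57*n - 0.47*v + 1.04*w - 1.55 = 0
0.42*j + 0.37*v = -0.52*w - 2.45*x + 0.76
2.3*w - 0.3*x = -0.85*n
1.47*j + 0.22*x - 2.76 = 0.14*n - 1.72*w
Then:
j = 21.08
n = 34.37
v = 20.02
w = -13.16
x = -3.53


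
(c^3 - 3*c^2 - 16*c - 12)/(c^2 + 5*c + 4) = (c^2 - 4*c - 12)/(c + 4)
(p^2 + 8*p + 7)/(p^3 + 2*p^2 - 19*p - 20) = (p + 7)/(p^2 + p - 20)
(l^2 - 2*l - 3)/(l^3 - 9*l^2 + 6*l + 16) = (l - 3)/(l^2 - 10*l + 16)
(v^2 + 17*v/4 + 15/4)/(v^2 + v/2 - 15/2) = (4*v + 5)/(2*(2*v - 5))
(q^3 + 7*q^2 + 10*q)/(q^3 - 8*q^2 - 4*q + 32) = q*(q + 5)/(q^2 - 10*q + 16)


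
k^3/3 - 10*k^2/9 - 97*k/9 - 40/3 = (k/3 + 1)*(k - 8)*(k + 5/3)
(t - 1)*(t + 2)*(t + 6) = t^3 + 7*t^2 + 4*t - 12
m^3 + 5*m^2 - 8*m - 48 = (m - 3)*(m + 4)^2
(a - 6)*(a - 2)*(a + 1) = a^3 - 7*a^2 + 4*a + 12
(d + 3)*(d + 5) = d^2 + 8*d + 15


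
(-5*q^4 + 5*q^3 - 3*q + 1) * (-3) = 15*q^4 - 15*q^3 + 9*q - 3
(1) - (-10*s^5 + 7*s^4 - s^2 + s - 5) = 10*s^5 - 7*s^4 + s^2 - s + 6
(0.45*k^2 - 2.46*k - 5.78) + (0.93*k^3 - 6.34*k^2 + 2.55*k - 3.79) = 0.93*k^3 - 5.89*k^2 + 0.0899999999999999*k - 9.57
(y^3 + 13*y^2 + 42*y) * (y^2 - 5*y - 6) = y^5 + 8*y^4 - 29*y^3 - 288*y^2 - 252*y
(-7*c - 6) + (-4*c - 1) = -11*c - 7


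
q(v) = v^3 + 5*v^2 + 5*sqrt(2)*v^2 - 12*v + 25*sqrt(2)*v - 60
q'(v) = 3*v^2 + 10*v + 10*sqrt(2)*v - 12 + 25*sqrt(2)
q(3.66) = 236.21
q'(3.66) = 151.90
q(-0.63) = -70.17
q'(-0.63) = 9.34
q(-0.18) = -63.82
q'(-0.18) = 19.11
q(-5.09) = 1.99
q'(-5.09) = -21.80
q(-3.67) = -32.56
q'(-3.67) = -24.84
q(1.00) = -23.57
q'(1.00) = 50.50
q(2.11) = 52.42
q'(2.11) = 87.65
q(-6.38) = 22.64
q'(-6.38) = -8.56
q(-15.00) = -1069.34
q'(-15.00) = 336.22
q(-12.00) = -330.03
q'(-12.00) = 165.65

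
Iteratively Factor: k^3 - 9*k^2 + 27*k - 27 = (k - 3)*(k^2 - 6*k + 9) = (k - 3)^2*(k - 3)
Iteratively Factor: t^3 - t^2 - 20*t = (t)*(t^2 - t - 20) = t*(t + 4)*(t - 5)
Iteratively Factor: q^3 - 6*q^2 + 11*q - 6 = (q - 2)*(q^2 - 4*q + 3) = (q - 2)*(q - 1)*(q - 3)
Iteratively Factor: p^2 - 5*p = (p)*(p - 5)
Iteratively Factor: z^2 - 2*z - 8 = (z + 2)*(z - 4)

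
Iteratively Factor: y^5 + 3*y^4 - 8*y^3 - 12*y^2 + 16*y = (y)*(y^4 + 3*y^3 - 8*y^2 - 12*y + 16) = y*(y - 1)*(y^3 + 4*y^2 - 4*y - 16) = y*(y - 1)*(y + 4)*(y^2 - 4) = y*(y - 2)*(y - 1)*(y + 4)*(y + 2)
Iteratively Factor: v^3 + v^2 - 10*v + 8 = (v - 2)*(v^2 + 3*v - 4) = (v - 2)*(v - 1)*(v + 4)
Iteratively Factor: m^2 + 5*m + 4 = (m + 1)*(m + 4)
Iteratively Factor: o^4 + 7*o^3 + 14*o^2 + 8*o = (o)*(o^3 + 7*o^2 + 14*o + 8) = o*(o + 1)*(o^2 + 6*o + 8) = o*(o + 1)*(o + 4)*(o + 2)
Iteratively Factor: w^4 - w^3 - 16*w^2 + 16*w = (w - 1)*(w^3 - 16*w) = (w - 1)*(w + 4)*(w^2 - 4*w) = (w - 4)*(w - 1)*(w + 4)*(w)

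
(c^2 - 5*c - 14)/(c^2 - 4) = (c - 7)/(c - 2)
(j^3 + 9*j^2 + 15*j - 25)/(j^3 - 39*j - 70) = (j^2 + 4*j - 5)/(j^2 - 5*j - 14)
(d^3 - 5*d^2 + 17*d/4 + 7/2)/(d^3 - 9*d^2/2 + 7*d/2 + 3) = (d - 7/2)/(d - 3)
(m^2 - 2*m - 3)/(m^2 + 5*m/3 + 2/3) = 3*(m - 3)/(3*m + 2)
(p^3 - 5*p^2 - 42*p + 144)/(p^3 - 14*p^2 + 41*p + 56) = (p^2 + 3*p - 18)/(p^2 - 6*p - 7)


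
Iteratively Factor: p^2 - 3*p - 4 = (p - 4)*(p + 1)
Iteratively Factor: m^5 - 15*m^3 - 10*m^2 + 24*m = (m - 1)*(m^4 + m^3 - 14*m^2 - 24*m) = (m - 1)*(m + 3)*(m^3 - 2*m^2 - 8*m) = (m - 4)*(m - 1)*(m + 3)*(m^2 + 2*m) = (m - 4)*(m - 1)*(m + 2)*(m + 3)*(m)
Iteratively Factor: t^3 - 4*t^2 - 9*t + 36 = (t + 3)*(t^2 - 7*t + 12) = (t - 4)*(t + 3)*(t - 3)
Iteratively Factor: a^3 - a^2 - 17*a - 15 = (a + 1)*(a^2 - 2*a - 15) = (a + 1)*(a + 3)*(a - 5)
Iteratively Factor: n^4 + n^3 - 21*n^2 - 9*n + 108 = (n + 3)*(n^3 - 2*n^2 - 15*n + 36) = (n - 3)*(n + 3)*(n^2 + n - 12) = (n - 3)*(n + 3)*(n + 4)*(n - 3)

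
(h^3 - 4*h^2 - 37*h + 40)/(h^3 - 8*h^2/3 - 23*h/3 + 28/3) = 3*(h^2 - 3*h - 40)/(3*h^2 - 5*h - 28)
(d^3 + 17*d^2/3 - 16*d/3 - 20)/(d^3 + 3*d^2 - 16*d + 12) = (d + 5/3)/(d - 1)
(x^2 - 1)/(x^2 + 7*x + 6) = (x - 1)/(x + 6)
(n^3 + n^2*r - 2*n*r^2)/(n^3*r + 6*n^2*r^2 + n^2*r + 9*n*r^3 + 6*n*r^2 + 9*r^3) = n*(n^2 + n*r - 2*r^2)/(r*(n^3 + 6*n^2*r + n^2 + 9*n*r^2 + 6*n*r + 9*r^2))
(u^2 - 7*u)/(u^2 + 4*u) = (u - 7)/(u + 4)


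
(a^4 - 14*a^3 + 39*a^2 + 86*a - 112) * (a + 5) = a^5 - 9*a^4 - 31*a^3 + 281*a^2 + 318*a - 560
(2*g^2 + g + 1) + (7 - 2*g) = 2*g^2 - g + 8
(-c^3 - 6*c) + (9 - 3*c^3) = -4*c^3 - 6*c + 9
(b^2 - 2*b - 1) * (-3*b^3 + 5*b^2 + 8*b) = -3*b^5 + 11*b^4 + b^3 - 21*b^2 - 8*b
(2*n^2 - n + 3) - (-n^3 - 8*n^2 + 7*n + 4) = n^3 + 10*n^2 - 8*n - 1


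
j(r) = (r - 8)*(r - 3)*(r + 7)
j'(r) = (r - 8)*(r - 3) + (r - 8)*(r + 7) + (r - 3)*(r + 7) = 3*r^2 - 8*r - 53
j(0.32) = 150.66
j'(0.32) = -55.25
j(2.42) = 30.49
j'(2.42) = -54.79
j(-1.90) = 247.40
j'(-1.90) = -26.97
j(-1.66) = 240.38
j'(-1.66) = -31.45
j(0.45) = 143.43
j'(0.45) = -55.99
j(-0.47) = 191.92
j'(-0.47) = -48.58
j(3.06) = -2.98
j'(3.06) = -49.39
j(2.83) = 8.64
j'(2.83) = -51.61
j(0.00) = 168.00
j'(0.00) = -53.00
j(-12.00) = -1500.00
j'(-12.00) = 475.00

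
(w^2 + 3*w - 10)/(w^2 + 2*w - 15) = (w - 2)/(w - 3)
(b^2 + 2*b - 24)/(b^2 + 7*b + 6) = (b - 4)/(b + 1)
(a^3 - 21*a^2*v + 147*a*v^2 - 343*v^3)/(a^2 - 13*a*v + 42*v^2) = (-a^2 + 14*a*v - 49*v^2)/(-a + 6*v)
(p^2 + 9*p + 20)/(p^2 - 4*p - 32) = (p + 5)/(p - 8)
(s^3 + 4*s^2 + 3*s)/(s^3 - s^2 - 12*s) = (s + 1)/(s - 4)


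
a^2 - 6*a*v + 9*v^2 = (a - 3*v)^2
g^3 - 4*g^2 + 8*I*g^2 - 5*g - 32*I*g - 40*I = (g - 5)*(g + 1)*(g + 8*I)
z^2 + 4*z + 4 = (z + 2)^2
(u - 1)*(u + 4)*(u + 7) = u^3 + 10*u^2 + 17*u - 28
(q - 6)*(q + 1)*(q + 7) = q^3 + 2*q^2 - 41*q - 42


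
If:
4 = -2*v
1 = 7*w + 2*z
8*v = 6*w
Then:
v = -2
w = -8/3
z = 59/6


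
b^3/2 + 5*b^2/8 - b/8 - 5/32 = (b/2 + 1/4)*(b - 1/2)*(b + 5/4)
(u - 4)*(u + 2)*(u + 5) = u^3 + 3*u^2 - 18*u - 40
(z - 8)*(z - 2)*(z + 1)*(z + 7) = z^4 - 2*z^3 - 57*z^2 + 58*z + 112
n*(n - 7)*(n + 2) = n^3 - 5*n^2 - 14*n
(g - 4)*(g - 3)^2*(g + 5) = g^4 - 5*g^3 - 17*g^2 + 129*g - 180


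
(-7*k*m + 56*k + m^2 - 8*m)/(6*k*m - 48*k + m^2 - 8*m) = (-7*k + m)/(6*k + m)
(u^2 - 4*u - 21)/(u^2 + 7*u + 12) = (u - 7)/(u + 4)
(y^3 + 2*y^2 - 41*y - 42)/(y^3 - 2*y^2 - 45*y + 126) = (y + 1)/(y - 3)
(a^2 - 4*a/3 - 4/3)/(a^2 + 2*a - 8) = (a + 2/3)/(a + 4)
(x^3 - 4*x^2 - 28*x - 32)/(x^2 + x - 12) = (x^3 - 4*x^2 - 28*x - 32)/(x^2 + x - 12)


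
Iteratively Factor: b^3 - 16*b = (b - 4)*(b^2 + 4*b) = b*(b - 4)*(b + 4)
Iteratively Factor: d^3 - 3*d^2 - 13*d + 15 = (d + 3)*(d^2 - 6*d + 5) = (d - 5)*(d + 3)*(d - 1)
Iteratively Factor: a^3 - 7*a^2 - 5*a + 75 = (a + 3)*(a^2 - 10*a + 25) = (a - 5)*(a + 3)*(a - 5)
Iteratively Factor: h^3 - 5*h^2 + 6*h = (h)*(h^2 - 5*h + 6) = h*(h - 2)*(h - 3)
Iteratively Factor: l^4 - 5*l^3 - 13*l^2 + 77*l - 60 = (l - 5)*(l^3 - 13*l + 12) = (l - 5)*(l - 3)*(l^2 + 3*l - 4) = (l - 5)*(l - 3)*(l + 4)*(l - 1)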